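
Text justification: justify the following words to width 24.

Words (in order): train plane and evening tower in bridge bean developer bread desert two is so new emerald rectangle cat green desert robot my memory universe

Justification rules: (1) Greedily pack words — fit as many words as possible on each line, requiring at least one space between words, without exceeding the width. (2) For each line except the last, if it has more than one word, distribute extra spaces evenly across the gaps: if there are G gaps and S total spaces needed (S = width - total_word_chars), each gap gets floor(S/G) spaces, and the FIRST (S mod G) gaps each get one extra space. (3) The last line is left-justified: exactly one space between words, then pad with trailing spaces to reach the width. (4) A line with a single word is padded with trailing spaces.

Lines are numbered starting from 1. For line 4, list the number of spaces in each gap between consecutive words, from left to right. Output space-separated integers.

Line 1: ['train', 'plane', 'and', 'evening'] (min_width=23, slack=1)
Line 2: ['tower', 'in', 'bridge', 'bean'] (min_width=20, slack=4)
Line 3: ['developer', 'bread', 'desert'] (min_width=22, slack=2)
Line 4: ['two', 'is', 'so', 'new', 'emerald'] (min_width=21, slack=3)
Line 5: ['rectangle', 'cat', 'green'] (min_width=19, slack=5)
Line 6: ['desert', 'robot', 'my', 'memory'] (min_width=22, slack=2)
Line 7: ['universe'] (min_width=8, slack=16)

Answer: 2 2 2 1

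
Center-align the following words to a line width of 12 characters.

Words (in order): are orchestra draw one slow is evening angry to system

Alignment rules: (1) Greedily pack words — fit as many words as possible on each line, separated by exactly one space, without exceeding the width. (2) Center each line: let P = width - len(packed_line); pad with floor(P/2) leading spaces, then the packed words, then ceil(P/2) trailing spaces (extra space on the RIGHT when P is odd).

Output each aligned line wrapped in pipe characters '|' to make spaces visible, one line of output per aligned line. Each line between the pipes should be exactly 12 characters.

Answer: |    are     |
| orchestra  |
|  draw one  |
|  slow is   |
|  evening   |
|  angry to  |
|   system   |

Derivation:
Line 1: ['are'] (min_width=3, slack=9)
Line 2: ['orchestra'] (min_width=9, slack=3)
Line 3: ['draw', 'one'] (min_width=8, slack=4)
Line 4: ['slow', 'is'] (min_width=7, slack=5)
Line 5: ['evening'] (min_width=7, slack=5)
Line 6: ['angry', 'to'] (min_width=8, slack=4)
Line 7: ['system'] (min_width=6, slack=6)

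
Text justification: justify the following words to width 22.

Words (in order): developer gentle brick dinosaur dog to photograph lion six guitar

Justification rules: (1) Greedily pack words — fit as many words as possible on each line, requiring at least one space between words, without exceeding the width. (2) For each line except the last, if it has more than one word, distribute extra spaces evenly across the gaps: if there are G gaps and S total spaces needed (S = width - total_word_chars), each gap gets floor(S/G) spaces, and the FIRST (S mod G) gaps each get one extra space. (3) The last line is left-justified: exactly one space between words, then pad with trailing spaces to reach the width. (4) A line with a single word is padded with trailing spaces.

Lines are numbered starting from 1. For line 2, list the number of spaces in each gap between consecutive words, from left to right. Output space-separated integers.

Line 1: ['developer', 'gentle', 'brick'] (min_width=22, slack=0)
Line 2: ['dinosaur', 'dog', 'to'] (min_width=15, slack=7)
Line 3: ['photograph', 'lion', 'six'] (min_width=19, slack=3)
Line 4: ['guitar'] (min_width=6, slack=16)

Answer: 5 4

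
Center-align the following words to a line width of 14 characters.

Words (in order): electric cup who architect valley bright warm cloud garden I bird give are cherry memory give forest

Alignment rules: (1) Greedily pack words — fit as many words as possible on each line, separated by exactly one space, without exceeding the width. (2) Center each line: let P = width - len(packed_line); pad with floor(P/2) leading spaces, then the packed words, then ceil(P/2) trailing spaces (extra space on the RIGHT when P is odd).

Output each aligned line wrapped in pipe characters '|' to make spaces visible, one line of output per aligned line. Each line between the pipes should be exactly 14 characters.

Line 1: ['electric', 'cup'] (min_width=12, slack=2)
Line 2: ['who', 'architect'] (min_width=13, slack=1)
Line 3: ['valley', 'bright'] (min_width=13, slack=1)
Line 4: ['warm', 'cloud'] (min_width=10, slack=4)
Line 5: ['garden', 'I', 'bird'] (min_width=13, slack=1)
Line 6: ['give', 'are'] (min_width=8, slack=6)
Line 7: ['cherry', 'memory'] (min_width=13, slack=1)
Line 8: ['give', 'forest'] (min_width=11, slack=3)

Answer: | electric cup |
|who architect |
|valley bright |
|  warm cloud  |
|garden I bird |
|   give are   |
|cherry memory |
| give forest  |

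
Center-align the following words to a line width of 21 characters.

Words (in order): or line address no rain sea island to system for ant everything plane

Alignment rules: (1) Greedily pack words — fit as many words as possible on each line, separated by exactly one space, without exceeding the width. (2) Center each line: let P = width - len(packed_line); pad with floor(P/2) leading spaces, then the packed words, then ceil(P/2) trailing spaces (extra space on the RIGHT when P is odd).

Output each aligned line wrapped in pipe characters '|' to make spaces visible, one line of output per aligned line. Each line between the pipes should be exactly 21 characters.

Answer: | or line address no  |
| rain sea island to  |
|   system for ant    |
|  everything plane   |

Derivation:
Line 1: ['or', 'line', 'address', 'no'] (min_width=18, slack=3)
Line 2: ['rain', 'sea', 'island', 'to'] (min_width=18, slack=3)
Line 3: ['system', 'for', 'ant'] (min_width=14, slack=7)
Line 4: ['everything', 'plane'] (min_width=16, slack=5)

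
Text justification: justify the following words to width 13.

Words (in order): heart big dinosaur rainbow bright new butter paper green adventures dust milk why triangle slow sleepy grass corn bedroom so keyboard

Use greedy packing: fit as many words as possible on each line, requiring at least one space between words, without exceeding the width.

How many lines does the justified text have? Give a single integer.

Answer: 12

Derivation:
Line 1: ['heart', 'big'] (min_width=9, slack=4)
Line 2: ['dinosaur'] (min_width=8, slack=5)
Line 3: ['rainbow'] (min_width=7, slack=6)
Line 4: ['bright', 'new'] (min_width=10, slack=3)
Line 5: ['butter', 'paper'] (min_width=12, slack=1)
Line 6: ['green'] (min_width=5, slack=8)
Line 7: ['adventures'] (min_width=10, slack=3)
Line 8: ['dust', 'milk', 'why'] (min_width=13, slack=0)
Line 9: ['triangle', 'slow'] (min_width=13, slack=0)
Line 10: ['sleepy', 'grass'] (min_width=12, slack=1)
Line 11: ['corn', 'bedroom'] (min_width=12, slack=1)
Line 12: ['so', 'keyboard'] (min_width=11, slack=2)
Total lines: 12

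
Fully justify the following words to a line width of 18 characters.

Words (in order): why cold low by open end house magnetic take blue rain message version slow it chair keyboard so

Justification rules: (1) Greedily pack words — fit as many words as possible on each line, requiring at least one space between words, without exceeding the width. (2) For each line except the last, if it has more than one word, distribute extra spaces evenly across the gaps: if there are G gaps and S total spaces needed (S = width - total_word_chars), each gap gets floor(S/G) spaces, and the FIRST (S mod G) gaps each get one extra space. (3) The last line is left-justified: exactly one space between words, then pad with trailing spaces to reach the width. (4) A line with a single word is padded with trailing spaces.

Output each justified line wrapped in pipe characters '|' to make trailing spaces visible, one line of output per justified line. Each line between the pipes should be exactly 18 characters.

Line 1: ['why', 'cold', 'low', 'by'] (min_width=15, slack=3)
Line 2: ['open', 'end', 'house'] (min_width=14, slack=4)
Line 3: ['magnetic', 'take', 'blue'] (min_width=18, slack=0)
Line 4: ['rain', 'message'] (min_width=12, slack=6)
Line 5: ['version', 'slow', 'it'] (min_width=15, slack=3)
Line 6: ['chair', 'keyboard', 'so'] (min_width=17, slack=1)

Answer: |why  cold  low  by|
|open   end   house|
|magnetic take blue|
|rain       message|
|version   slow  it|
|chair keyboard so |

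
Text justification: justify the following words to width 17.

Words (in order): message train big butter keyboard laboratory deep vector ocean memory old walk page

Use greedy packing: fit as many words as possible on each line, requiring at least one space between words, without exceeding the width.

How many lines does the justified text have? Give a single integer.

Line 1: ['message', 'train', 'big'] (min_width=17, slack=0)
Line 2: ['butter', 'keyboard'] (min_width=15, slack=2)
Line 3: ['laboratory', 'deep'] (min_width=15, slack=2)
Line 4: ['vector', 'ocean'] (min_width=12, slack=5)
Line 5: ['memory', 'old', 'walk'] (min_width=15, slack=2)
Line 6: ['page'] (min_width=4, slack=13)
Total lines: 6

Answer: 6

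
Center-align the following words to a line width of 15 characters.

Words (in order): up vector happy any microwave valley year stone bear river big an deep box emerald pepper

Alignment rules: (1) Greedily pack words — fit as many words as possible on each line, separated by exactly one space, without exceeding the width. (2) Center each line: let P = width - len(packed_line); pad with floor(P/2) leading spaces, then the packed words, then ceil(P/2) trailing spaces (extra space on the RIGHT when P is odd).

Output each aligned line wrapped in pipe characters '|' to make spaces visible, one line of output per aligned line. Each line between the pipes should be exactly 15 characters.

Answer: |up vector happy|
| any microwave |
|  valley year  |
|  stone bear   |
| river big an  |
|   deep box    |
|emerald pepper |

Derivation:
Line 1: ['up', 'vector', 'happy'] (min_width=15, slack=0)
Line 2: ['any', 'microwave'] (min_width=13, slack=2)
Line 3: ['valley', 'year'] (min_width=11, slack=4)
Line 4: ['stone', 'bear'] (min_width=10, slack=5)
Line 5: ['river', 'big', 'an'] (min_width=12, slack=3)
Line 6: ['deep', 'box'] (min_width=8, slack=7)
Line 7: ['emerald', 'pepper'] (min_width=14, slack=1)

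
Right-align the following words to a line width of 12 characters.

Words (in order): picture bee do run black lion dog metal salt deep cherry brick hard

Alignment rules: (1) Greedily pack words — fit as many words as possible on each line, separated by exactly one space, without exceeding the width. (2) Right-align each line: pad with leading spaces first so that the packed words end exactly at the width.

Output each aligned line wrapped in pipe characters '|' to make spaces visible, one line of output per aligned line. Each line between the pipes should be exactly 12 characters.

Line 1: ['picture', 'bee'] (min_width=11, slack=1)
Line 2: ['do', 'run', 'black'] (min_width=12, slack=0)
Line 3: ['lion', 'dog'] (min_width=8, slack=4)
Line 4: ['metal', 'salt'] (min_width=10, slack=2)
Line 5: ['deep', 'cherry'] (min_width=11, slack=1)
Line 6: ['brick', 'hard'] (min_width=10, slack=2)

Answer: | picture bee|
|do run black|
|    lion dog|
|  metal salt|
| deep cherry|
|  brick hard|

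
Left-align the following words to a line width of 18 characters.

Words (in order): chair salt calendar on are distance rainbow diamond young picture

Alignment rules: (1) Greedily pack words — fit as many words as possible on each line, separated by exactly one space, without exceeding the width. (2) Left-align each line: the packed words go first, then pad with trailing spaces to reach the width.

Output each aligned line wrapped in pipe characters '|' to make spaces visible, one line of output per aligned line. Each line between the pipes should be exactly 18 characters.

Answer: |chair salt        |
|calendar on are   |
|distance rainbow  |
|diamond young     |
|picture           |

Derivation:
Line 1: ['chair', 'salt'] (min_width=10, slack=8)
Line 2: ['calendar', 'on', 'are'] (min_width=15, slack=3)
Line 3: ['distance', 'rainbow'] (min_width=16, slack=2)
Line 4: ['diamond', 'young'] (min_width=13, slack=5)
Line 5: ['picture'] (min_width=7, slack=11)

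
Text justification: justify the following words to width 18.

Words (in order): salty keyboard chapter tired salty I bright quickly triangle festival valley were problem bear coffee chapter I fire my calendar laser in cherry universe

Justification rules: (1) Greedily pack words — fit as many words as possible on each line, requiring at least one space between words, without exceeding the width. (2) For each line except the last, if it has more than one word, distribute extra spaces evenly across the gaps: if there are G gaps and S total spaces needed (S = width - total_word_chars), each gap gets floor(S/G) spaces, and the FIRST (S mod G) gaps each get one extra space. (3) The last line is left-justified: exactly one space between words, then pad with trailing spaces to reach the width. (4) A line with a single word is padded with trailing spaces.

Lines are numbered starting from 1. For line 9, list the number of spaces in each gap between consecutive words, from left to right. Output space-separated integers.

Line 1: ['salty', 'keyboard'] (min_width=14, slack=4)
Line 2: ['chapter', 'tired'] (min_width=13, slack=5)
Line 3: ['salty', 'I', 'bright'] (min_width=14, slack=4)
Line 4: ['quickly', 'triangle'] (min_width=16, slack=2)
Line 5: ['festival', 'valley'] (min_width=15, slack=3)
Line 6: ['were', 'problem', 'bear'] (min_width=17, slack=1)
Line 7: ['coffee', 'chapter', 'I'] (min_width=16, slack=2)
Line 8: ['fire', 'my', 'calendar'] (min_width=16, slack=2)
Line 9: ['laser', 'in', 'cherry'] (min_width=15, slack=3)
Line 10: ['universe'] (min_width=8, slack=10)

Answer: 3 2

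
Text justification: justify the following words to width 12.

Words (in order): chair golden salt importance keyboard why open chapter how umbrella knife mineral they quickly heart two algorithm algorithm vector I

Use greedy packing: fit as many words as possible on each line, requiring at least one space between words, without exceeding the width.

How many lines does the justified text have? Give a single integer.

Answer: 13

Derivation:
Line 1: ['chair', 'golden'] (min_width=12, slack=0)
Line 2: ['salt'] (min_width=4, slack=8)
Line 3: ['importance'] (min_width=10, slack=2)
Line 4: ['keyboard', 'why'] (min_width=12, slack=0)
Line 5: ['open', 'chapter'] (min_width=12, slack=0)
Line 6: ['how', 'umbrella'] (min_width=12, slack=0)
Line 7: ['knife'] (min_width=5, slack=7)
Line 8: ['mineral', 'they'] (min_width=12, slack=0)
Line 9: ['quickly'] (min_width=7, slack=5)
Line 10: ['heart', 'two'] (min_width=9, slack=3)
Line 11: ['algorithm'] (min_width=9, slack=3)
Line 12: ['algorithm'] (min_width=9, slack=3)
Line 13: ['vector', 'I'] (min_width=8, slack=4)
Total lines: 13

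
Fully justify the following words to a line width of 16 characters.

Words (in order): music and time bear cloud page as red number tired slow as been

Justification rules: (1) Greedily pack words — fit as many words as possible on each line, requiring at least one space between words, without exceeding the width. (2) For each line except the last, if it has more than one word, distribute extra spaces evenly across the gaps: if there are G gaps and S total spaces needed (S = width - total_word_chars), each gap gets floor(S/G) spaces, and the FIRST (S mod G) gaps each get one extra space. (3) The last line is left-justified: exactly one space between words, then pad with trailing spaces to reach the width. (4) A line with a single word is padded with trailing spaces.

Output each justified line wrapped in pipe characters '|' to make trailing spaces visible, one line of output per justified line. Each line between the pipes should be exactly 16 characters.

Line 1: ['music', 'and', 'time'] (min_width=14, slack=2)
Line 2: ['bear', 'cloud', 'page'] (min_width=15, slack=1)
Line 3: ['as', 'red', 'number'] (min_width=13, slack=3)
Line 4: ['tired', 'slow', 'as'] (min_width=13, slack=3)
Line 5: ['been'] (min_width=4, slack=12)

Answer: |music  and  time|
|bear  cloud page|
|as   red  number|
|tired   slow  as|
|been            |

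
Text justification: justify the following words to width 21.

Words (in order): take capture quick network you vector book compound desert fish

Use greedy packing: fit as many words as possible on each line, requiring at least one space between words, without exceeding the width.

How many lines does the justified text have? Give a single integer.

Line 1: ['take', 'capture', 'quick'] (min_width=18, slack=3)
Line 2: ['network', 'you', 'vector'] (min_width=18, slack=3)
Line 3: ['book', 'compound', 'desert'] (min_width=20, slack=1)
Line 4: ['fish'] (min_width=4, slack=17)
Total lines: 4

Answer: 4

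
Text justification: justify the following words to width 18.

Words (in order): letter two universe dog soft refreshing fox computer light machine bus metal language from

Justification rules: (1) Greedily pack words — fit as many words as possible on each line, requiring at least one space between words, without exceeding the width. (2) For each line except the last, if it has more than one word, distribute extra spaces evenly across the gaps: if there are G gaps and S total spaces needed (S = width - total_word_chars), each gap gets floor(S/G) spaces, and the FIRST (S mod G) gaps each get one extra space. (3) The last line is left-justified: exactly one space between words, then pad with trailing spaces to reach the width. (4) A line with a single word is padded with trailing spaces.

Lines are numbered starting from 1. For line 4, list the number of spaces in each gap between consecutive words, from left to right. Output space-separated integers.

Answer: 5

Derivation:
Line 1: ['letter', 'two'] (min_width=10, slack=8)
Line 2: ['universe', 'dog', 'soft'] (min_width=17, slack=1)
Line 3: ['refreshing', 'fox'] (min_width=14, slack=4)
Line 4: ['computer', 'light'] (min_width=14, slack=4)
Line 5: ['machine', 'bus', 'metal'] (min_width=17, slack=1)
Line 6: ['language', 'from'] (min_width=13, slack=5)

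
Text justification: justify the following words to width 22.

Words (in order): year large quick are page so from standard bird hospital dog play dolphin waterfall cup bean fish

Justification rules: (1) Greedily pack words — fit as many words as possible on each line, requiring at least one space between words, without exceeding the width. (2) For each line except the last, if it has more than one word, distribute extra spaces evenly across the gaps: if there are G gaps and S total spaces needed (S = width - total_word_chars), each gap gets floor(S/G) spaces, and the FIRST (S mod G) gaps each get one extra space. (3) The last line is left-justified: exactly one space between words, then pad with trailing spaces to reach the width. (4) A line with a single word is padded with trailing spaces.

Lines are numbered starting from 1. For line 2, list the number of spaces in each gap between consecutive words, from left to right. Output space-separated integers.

Answer: 2 1 1

Derivation:
Line 1: ['year', 'large', 'quick', 'are'] (min_width=20, slack=2)
Line 2: ['page', 'so', 'from', 'standard'] (min_width=21, slack=1)
Line 3: ['bird', 'hospital', 'dog', 'play'] (min_width=22, slack=0)
Line 4: ['dolphin', 'waterfall', 'cup'] (min_width=21, slack=1)
Line 5: ['bean', 'fish'] (min_width=9, slack=13)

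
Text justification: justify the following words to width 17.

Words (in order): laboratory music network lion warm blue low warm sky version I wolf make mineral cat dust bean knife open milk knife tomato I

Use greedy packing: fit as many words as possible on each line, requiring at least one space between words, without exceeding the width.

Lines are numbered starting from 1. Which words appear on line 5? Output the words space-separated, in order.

Line 1: ['laboratory', 'music'] (min_width=16, slack=1)
Line 2: ['network', 'lion', 'warm'] (min_width=17, slack=0)
Line 3: ['blue', 'low', 'warm', 'sky'] (min_width=17, slack=0)
Line 4: ['version', 'I', 'wolf'] (min_width=14, slack=3)
Line 5: ['make', 'mineral', 'cat'] (min_width=16, slack=1)
Line 6: ['dust', 'bean', 'knife'] (min_width=15, slack=2)
Line 7: ['open', 'milk', 'knife'] (min_width=15, slack=2)
Line 8: ['tomato', 'I'] (min_width=8, slack=9)

Answer: make mineral cat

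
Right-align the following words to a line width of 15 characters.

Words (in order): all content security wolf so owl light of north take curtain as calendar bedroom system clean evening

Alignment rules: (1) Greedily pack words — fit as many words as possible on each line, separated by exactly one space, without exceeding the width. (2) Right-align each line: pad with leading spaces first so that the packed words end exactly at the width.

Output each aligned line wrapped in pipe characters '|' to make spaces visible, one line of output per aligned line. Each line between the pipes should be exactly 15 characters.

Answer: |    all content|
|  security wolf|
|so owl light of|
|     north take|
|     curtain as|
|       calendar|
| bedroom system|
|  clean evening|

Derivation:
Line 1: ['all', 'content'] (min_width=11, slack=4)
Line 2: ['security', 'wolf'] (min_width=13, slack=2)
Line 3: ['so', 'owl', 'light', 'of'] (min_width=15, slack=0)
Line 4: ['north', 'take'] (min_width=10, slack=5)
Line 5: ['curtain', 'as'] (min_width=10, slack=5)
Line 6: ['calendar'] (min_width=8, slack=7)
Line 7: ['bedroom', 'system'] (min_width=14, slack=1)
Line 8: ['clean', 'evening'] (min_width=13, slack=2)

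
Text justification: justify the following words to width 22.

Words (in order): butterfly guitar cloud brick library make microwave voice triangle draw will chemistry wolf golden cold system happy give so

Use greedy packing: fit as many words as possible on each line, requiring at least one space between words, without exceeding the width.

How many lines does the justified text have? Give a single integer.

Answer: 7

Derivation:
Line 1: ['butterfly', 'guitar', 'cloud'] (min_width=22, slack=0)
Line 2: ['brick', 'library', 'make'] (min_width=18, slack=4)
Line 3: ['microwave', 'voice'] (min_width=15, slack=7)
Line 4: ['triangle', 'draw', 'will'] (min_width=18, slack=4)
Line 5: ['chemistry', 'wolf', 'golden'] (min_width=21, slack=1)
Line 6: ['cold', 'system', 'happy', 'give'] (min_width=22, slack=0)
Line 7: ['so'] (min_width=2, slack=20)
Total lines: 7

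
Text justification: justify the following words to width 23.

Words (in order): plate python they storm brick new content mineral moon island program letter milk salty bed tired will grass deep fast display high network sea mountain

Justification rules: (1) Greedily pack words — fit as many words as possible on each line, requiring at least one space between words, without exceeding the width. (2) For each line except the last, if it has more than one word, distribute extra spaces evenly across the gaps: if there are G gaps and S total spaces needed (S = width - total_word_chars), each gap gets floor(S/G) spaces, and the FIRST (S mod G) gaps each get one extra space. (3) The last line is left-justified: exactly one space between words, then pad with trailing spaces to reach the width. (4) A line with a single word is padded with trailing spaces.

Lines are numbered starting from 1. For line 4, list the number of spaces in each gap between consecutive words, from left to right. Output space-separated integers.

Answer: 3 3

Derivation:
Line 1: ['plate', 'python', 'they', 'storm'] (min_width=23, slack=0)
Line 2: ['brick', 'new', 'content'] (min_width=17, slack=6)
Line 3: ['mineral', 'moon', 'island'] (min_width=19, slack=4)
Line 4: ['program', 'letter', 'milk'] (min_width=19, slack=4)
Line 5: ['salty', 'bed', 'tired', 'will'] (min_width=20, slack=3)
Line 6: ['grass', 'deep', 'fast', 'display'] (min_width=23, slack=0)
Line 7: ['high', 'network', 'sea'] (min_width=16, slack=7)
Line 8: ['mountain'] (min_width=8, slack=15)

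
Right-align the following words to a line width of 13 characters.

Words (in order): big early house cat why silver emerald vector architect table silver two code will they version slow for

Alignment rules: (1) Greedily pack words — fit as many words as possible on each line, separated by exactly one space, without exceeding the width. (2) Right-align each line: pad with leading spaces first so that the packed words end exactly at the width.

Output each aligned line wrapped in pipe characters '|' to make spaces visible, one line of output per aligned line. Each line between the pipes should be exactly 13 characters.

Answer: |    big early|
|house cat why|
|       silver|
|      emerald|
|       vector|
|    architect|
| table silver|
|two code will|
| they version|
|     slow for|

Derivation:
Line 1: ['big', 'early'] (min_width=9, slack=4)
Line 2: ['house', 'cat', 'why'] (min_width=13, slack=0)
Line 3: ['silver'] (min_width=6, slack=7)
Line 4: ['emerald'] (min_width=7, slack=6)
Line 5: ['vector'] (min_width=6, slack=7)
Line 6: ['architect'] (min_width=9, slack=4)
Line 7: ['table', 'silver'] (min_width=12, slack=1)
Line 8: ['two', 'code', 'will'] (min_width=13, slack=0)
Line 9: ['they', 'version'] (min_width=12, slack=1)
Line 10: ['slow', 'for'] (min_width=8, slack=5)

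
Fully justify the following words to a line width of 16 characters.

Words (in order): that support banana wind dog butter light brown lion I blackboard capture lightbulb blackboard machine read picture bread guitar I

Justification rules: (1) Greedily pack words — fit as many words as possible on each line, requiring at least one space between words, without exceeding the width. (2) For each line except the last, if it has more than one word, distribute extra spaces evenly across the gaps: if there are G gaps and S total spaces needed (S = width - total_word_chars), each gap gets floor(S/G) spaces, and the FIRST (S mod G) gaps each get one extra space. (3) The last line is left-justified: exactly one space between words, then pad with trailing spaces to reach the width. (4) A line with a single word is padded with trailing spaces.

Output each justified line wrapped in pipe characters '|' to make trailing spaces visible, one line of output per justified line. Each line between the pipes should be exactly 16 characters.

Line 1: ['that', 'support'] (min_width=12, slack=4)
Line 2: ['banana', 'wind', 'dog'] (min_width=15, slack=1)
Line 3: ['butter', 'light'] (min_width=12, slack=4)
Line 4: ['brown', 'lion', 'I'] (min_width=12, slack=4)
Line 5: ['blackboard'] (min_width=10, slack=6)
Line 6: ['capture'] (min_width=7, slack=9)
Line 7: ['lightbulb'] (min_width=9, slack=7)
Line 8: ['blackboard'] (min_width=10, slack=6)
Line 9: ['machine', 'read'] (min_width=12, slack=4)
Line 10: ['picture', 'bread'] (min_width=13, slack=3)
Line 11: ['guitar', 'I'] (min_width=8, slack=8)

Answer: |that     support|
|banana  wind dog|
|butter     light|
|brown   lion   I|
|blackboard      |
|capture         |
|lightbulb       |
|blackboard      |
|machine     read|
|picture    bread|
|guitar I        |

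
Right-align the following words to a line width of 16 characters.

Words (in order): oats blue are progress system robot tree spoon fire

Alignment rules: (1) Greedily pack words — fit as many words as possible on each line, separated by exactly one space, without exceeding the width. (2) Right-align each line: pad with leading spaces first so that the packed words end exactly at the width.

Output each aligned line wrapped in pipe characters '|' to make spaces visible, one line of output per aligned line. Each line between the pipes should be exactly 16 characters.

Answer: |   oats blue are|
| progress system|
|robot tree spoon|
|            fire|

Derivation:
Line 1: ['oats', 'blue', 'are'] (min_width=13, slack=3)
Line 2: ['progress', 'system'] (min_width=15, slack=1)
Line 3: ['robot', 'tree', 'spoon'] (min_width=16, slack=0)
Line 4: ['fire'] (min_width=4, slack=12)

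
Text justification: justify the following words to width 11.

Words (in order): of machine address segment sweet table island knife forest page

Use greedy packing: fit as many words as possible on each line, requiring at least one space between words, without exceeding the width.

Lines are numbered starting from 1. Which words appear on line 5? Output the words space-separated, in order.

Answer: island

Derivation:
Line 1: ['of', 'machine'] (min_width=10, slack=1)
Line 2: ['address'] (min_width=7, slack=4)
Line 3: ['segment'] (min_width=7, slack=4)
Line 4: ['sweet', 'table'] (min_width=11, slack=0)
Line 5: ['island'] (min_width=6, slack=5)
Line 6: ['knife'] (min_width=5, slack=6)
Line 7: ['forest', 'page'] (min_width=11, slack=0)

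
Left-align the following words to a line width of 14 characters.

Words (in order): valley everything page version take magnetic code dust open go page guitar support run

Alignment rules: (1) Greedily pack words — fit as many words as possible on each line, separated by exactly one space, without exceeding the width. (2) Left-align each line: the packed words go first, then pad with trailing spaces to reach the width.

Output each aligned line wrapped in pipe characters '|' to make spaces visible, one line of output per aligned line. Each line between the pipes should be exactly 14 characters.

Answer: |valley        |
|everything    |
|page version  |
|take magnetic |
|code dust open|
|go page guitar|
|support run   |

Derivation:
Line 1: ['valley'] (min_width=6, slack=8)
Line 2: ['everything'] (min_width=10, slack=4)
Line 3: ['page', 'version'] (min_width=12, slack=2)
Line 4: ['take', 'magnetic'] (min_width=13, slack=1)
Line 5: ['code', 'dust', 'open'] (min_width=14, slack=0)
Line 6: ['go', 'page', 'guitar'] (min_width=14, slack=0)
Line 7: ['support', 'run'] (min_width=11, slack=3)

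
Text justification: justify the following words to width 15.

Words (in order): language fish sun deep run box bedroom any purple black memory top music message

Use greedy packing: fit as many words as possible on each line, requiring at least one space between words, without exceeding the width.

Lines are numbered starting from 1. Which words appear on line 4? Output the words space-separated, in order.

Line 1: ['language', 'fish'] (min_width=13, slack=2)
Line 2: ['sun', 'deep', 'run'] (min_width=12, slack=3)
Line 3: ['box', 'bedroom', 'any'] (min_width=15, slack=0)
Line 4: ['purple', 'black'] (min_width=12, slack=3)
Line 5: ['memory', 'top'] (min_width=10, slack=5)
Line 6: ['music', 'message'] (min_width=13, slack=2)

Answer: purple black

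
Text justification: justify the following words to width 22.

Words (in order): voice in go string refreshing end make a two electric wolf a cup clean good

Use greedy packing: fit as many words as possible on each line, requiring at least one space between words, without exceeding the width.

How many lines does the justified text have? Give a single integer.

Answer: 4

Derivation:
Line 1: ['voice', 'in', 'go', 'string'] (min_width=18, slack=4)
Line 2: ['refreshing', 'end', 'make', 'a'] (min_width=21, slack=1)
Line 3: ['two', 'electric', 'wolf', 'a'] (min_width=19, slack=3)
Line 4: ['cup', 'clean', 'good'] (min_width=14, slack=8)
Total lines: 4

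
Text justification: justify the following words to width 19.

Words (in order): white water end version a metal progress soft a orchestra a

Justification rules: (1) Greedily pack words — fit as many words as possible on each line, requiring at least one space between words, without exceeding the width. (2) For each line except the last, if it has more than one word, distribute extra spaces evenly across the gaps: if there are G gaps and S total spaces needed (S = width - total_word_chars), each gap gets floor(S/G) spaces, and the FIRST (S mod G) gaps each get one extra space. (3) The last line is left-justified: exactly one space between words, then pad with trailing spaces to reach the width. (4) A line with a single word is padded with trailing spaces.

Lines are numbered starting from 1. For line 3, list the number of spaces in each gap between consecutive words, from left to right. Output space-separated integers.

Line 1: ['white', 'water', 'end'] (min_width=15, slack=4)
Line 2: ['version', 'a', 'metal'] (min_width=15, slack=4)
Line 3: ['progress', 'soft', 'a'] (min_width=15, slack=4)
Line 4: ['orchestra', 'a'] (min_width=11, slack=8)

Answer: 3 3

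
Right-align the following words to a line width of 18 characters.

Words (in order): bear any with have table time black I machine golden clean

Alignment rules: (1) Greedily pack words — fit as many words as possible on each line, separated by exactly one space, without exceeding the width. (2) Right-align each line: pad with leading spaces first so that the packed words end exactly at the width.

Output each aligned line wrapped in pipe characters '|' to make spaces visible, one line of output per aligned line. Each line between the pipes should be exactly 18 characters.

Line 1: ['bear', 'any', 'with', 'have'] (min_width=18, slack=0)
Line 2: ['table', 'time', 'black', 'I'] (min_width=18, slack=0)
Line 3: ['machine', 'golden'] (min_width=14, slack=4)
Line 4: ['clean'] (min_width=5, slack=13)

Answer: |bear any with have|
|table time black I|
|    machine golden|
|             clean|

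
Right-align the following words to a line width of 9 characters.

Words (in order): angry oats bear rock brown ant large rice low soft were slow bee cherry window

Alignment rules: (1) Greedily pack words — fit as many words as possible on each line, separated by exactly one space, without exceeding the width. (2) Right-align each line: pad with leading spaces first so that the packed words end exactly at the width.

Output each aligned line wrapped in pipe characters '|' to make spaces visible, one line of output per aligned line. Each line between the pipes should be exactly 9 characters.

Line 1: ['angry'] (min_width=5, slack=4)
Line 2: ['oats', 'bear'] (min_width=9, slack=0)
Line 3: ['rock'] (min_width=4, slack=5)
Line 4: ['brown', 'ant'] (min_width=9, slack=0)
Line 5: ['large'] (min_width=5, slack=4)
Line 6: ['rice', 'low'] (min_width=8, slack=1)
Line 7: ['soft', 'were'] (min_width=9, slack=0)
Line 8: ['slow', 'bee'] (min_width=8, slack=1)
Line 9: ['cherry'] (min_width=6, slack=3)
Line 10: ['window'] (min_width=6, slack=3)

Answer: |    angry|
|oats bear|
|     rock|
|brown ant|
|    large|
| rice low|
|soft were|
| slow bee|
|   cherry|
|   window|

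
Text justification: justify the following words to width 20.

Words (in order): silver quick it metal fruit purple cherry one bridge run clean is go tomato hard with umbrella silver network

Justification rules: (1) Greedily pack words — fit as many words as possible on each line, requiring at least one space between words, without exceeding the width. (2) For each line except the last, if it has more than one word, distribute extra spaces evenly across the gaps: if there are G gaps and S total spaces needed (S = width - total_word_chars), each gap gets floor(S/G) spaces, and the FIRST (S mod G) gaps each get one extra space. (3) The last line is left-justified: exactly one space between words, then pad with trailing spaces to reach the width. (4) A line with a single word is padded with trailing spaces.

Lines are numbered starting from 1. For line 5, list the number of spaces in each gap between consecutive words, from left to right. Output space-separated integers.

Answer: 3 3

Derivation:
Line 1: ['silver', 'quick', 'it'] (min_width=15, slack=5)
Line 2: ['metal', 'fruit', 'purple'] (min_width=18, slack=2)
Line 3: ['cherry', 'one', 'bridge'] (min_width=17, slack=3)
Line 4: ['run', 'clean', 'is', 'go'] (min_width=15, slack=5)
Line 5: ['tomato', 'hard', 'with'] (min_width=16, slack=4)
Line 6: ['umbrella', 'silver'] (min_width=15, slack=5)
Line 7: ['network'] (min_width=7, slack=13)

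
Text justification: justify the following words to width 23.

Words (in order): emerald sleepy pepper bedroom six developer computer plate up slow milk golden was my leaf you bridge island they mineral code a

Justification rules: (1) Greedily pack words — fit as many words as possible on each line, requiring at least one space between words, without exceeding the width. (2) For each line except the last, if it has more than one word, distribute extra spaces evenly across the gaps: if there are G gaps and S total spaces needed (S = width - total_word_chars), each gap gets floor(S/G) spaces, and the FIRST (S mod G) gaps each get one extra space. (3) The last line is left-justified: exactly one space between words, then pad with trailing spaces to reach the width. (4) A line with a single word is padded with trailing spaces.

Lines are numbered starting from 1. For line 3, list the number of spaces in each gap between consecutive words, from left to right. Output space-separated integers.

Line 1: ['emerald', 'sleepy', 'pepper'] (min_width=21, slack=2)
Line 2: ['bedroom', 'six', 'developer'] (min_width=21, slack=2)
Line 3: ['computer', 'plate', 'up', 'slow'] (min_width=22, slack=1)
Line 4: ['milk', 'golden', 'was', 'my', 'leaf'] (min_width=23, slack=0)
Line 5: ['you', 'bridge', 'island', 'they'] (min_width=22, slack=1)
Line 6: ['mineral', 'code', 'a'] (min_width=14, slack=9)

Answer: 2 1 1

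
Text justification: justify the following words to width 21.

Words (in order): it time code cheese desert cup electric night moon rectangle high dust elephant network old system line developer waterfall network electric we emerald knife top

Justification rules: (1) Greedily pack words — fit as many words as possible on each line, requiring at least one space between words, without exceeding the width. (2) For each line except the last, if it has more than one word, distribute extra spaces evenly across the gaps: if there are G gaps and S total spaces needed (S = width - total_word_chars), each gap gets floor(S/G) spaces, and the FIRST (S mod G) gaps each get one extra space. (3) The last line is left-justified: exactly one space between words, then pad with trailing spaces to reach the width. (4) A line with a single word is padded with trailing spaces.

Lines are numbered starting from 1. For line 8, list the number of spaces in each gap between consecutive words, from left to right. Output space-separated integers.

Line 1: ['it', 'time', 'code', 'cheese'] (min_width=19, slack=2)
Line 2: ['desert', 'cup', 'electric'] (min_width=19, slack=2)
Line 3: ['night', 'moon', 'rectangle'] (min_width=20, slack=1)
Line 4: ['high', 'dust', 'elephant'] (min_width=18, slack=3)
Line 5: ['network', 'old', 'system'] (min_width=18, slack=3)
Line 6: ['line', 'developer'] (min_width=14, slack=7)
Line 7: ['waterfall', 'network'] (min_width=17, slack=4)
Line 8: ['electric', 'we', 'emerald'] (min_width=19, slack=2)
Line 9: ['knife', 'top'] (min_width=9, slack=12)

Answer: 2 2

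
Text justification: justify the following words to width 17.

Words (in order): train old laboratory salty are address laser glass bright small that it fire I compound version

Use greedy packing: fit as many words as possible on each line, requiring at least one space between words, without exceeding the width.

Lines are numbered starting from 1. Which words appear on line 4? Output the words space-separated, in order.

Line 1: ['train', 'old'] (min_width=9, slack=8)
Line 2: ['laboratory', 'salty'] (min_width=16, slack=1)
Line 3: ['are', 'address', 'laser'] (min_width=17, slack=0)
Line 4: ['glass', 'bright'] (min_width=12, slack=5)
Line 5: ['small', 'that', 'it'] (min_width=13, slack=4)
Line 6: ['fire', 'I', 'compound'] (min_width=15, slack=2)
Line 7: ['version'] (min_width=7, slack=10)

Answer: glass bright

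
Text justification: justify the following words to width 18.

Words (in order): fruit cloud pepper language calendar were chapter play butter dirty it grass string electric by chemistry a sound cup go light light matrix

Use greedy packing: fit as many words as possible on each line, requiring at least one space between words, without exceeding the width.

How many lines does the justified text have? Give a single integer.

Answer: 9

Derivation:
Line 1: ['fruit', 'cloud', 'pepper'] (min_width=18, slack=0)
Line 2: ['language', 'calendar'] (min_width=17, slack=1)
Line 3: ['were', 'chapter', 'play'] (min_width=17, slack=1)
Line 4: ['butter', 'dirty', 'it'] (min_width=15, slack=3)
Line 5: ['grass', 'string'] (min_width=12, slack=6)
Line 6: ['electric', 'by'] (min_width=11, slack=7)
Line 7: ['chemistry', 'a', 'sound'] (min_width=17, slack=1)
Line 8: ['cup', 'go', 'light', 'light'] (min_width=18, slack=0)
Line 9: ['matrix'] (min_width=6, slack=12)
Total lines: 9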